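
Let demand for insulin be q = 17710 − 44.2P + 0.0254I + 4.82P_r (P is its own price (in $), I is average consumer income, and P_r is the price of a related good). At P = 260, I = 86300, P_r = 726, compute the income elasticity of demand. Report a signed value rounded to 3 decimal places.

At the given values, q = 17710 − 44.2(260) + 0.0254(86300) + 4.82(726) = 11909.34.
∂q/∂I = 0.0254.
E = (0.0254) × (86300/11909.34) = 0.18405…

0.184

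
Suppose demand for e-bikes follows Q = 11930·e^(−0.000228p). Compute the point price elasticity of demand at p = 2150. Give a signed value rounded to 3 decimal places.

-0.490

dQ/dp = −0.000228·Q = -1.66604. At p = 2150, Q = 7307.17.
Ed = (dQ/dp)·(p/Q) = (-1.66604) × (2150/7307.17) = -0.4902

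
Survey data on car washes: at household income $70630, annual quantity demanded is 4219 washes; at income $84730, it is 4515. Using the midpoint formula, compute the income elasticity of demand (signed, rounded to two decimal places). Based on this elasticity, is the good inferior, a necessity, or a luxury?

0.37; necessity

%ΔQ = (4515 − 4219)/[( 4219 + 4515)/2] = 296/4367 = 0.067781…
%ΔIncome = (84730 − 70630)/[( 70630 + 84730)/2] = 14100/77680 = 0.181513…
E_income = (296/4367) / (14100/77680) = 0.3734…
0 < E_income < 1 ⇒ normal good, necessity.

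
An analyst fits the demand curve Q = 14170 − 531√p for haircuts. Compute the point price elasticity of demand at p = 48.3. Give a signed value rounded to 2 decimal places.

-0.18

dQ/dp = −531/(2√p) = -38.2024. At p = 48.3, Q = 10479.6.
Ed = (dQ/dp)·(p/Q) = (-38.2024) × (48.3/10479.6) = -0.1760…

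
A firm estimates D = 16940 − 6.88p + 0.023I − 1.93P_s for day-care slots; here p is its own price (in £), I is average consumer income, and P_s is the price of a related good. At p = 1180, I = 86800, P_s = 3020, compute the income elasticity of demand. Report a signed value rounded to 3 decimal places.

At the given values, D = 16940 − 6.88(1180) + 0.023(86800) − 1.93(3020) = 4989.4.
∂D/∂I = 0.023.
E = (0.023) × (86800/4989.4) = 0.40012…

0.400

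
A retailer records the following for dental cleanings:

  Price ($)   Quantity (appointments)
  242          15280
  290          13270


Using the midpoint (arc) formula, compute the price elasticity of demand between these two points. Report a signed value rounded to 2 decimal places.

-0.78

%ΔQ = (13270 − 15280) / [(15280 + 13270)/2] = -2010/14275 = -0.140805…
%ΔP = (290 − 242) / [(242 + 290)/2] = 48/266 = 0.180451…
Arc Ed = %ΔQ / %ΔP = (-2010/14275) / (48/266) = -0.7802…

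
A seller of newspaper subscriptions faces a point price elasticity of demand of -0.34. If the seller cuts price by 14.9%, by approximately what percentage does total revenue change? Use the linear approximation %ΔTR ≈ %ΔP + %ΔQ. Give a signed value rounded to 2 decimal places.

-9.83%

%ΔQ ≈ Ed × %ΔP = (-0.34) × (-14.9%) = +5.0660%
%ΔTR ≈ %ΔP + %ΔQ = (-14.9%) + (+5.0660%) = -9.8340%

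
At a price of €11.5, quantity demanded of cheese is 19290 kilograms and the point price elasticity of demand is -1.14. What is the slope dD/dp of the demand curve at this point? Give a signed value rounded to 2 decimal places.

-1912.23

Ed = (dD/dp)·(p/D) ⇒ dD/dp = Ed·D/p = (-1.14)·19290/11.5 = -1912.2260…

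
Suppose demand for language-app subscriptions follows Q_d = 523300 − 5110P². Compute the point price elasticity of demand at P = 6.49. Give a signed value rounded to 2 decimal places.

-1.40

dQ_d/dP = −2·5110·P = -66327.8. At P = 6.49, Q_d = 308066.289.
Ed = (dQ_d/dP)·(P/Q_d) = (-66327.8) × (6.49/308066.289) = -1.3973…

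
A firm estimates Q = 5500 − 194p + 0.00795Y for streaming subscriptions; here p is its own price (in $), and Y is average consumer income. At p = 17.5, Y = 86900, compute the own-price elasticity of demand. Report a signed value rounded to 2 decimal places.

-1.21

At the given values, Q = 5500 − 194(17.5) + 0.00795(86900) = 2795.855.
∂Q/∂p = −194.
E = (-194) × (17.5/2795.855) = -1.2142…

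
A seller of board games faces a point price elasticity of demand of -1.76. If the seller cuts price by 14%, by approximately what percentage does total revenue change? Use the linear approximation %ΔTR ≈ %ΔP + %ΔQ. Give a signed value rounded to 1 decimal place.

+10.6%

%ΔQ ≈ Ed × %ΔP = (-1.76) × (-14%) = +24.6400%
%ΔTR ≈ %ΔP + %ΔQ = (-14%) + (+24.6400%) = +10.6400%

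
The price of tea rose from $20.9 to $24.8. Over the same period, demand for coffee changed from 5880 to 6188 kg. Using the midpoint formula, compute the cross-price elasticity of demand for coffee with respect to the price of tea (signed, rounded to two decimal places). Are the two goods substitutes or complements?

0.30; substitutes

%ΔQ_{coffee} = (6188 − 5880)/avg = 308/6034 = 0.051044…
%ΔP_{tea} = (24.8 − 20.9)/avg = 3.9/22.85 = 0.170678…
E_cross = (308/6034) / (3.9/22.85) = 0.2990…
E_cross > 0 ⇒ the goods are substitutes.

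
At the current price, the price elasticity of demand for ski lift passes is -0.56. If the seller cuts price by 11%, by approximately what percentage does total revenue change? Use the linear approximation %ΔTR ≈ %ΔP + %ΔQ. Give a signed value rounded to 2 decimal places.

-4.84%

%ΔQ ≈ Ed × %ΔP = (-0.56) × (-11%) = +6.1600%
%ΔTR ≈ %ΔP + %ΔQ = (-11%) + (+6.1600%) = -4.8400%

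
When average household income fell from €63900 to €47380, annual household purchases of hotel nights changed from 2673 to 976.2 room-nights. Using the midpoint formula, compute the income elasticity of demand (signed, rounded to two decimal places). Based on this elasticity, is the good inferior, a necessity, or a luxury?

3.13; luxury

%ΔQ = (976.2 − 2673)/[( 2673 + 976.2)/2] = -1696.8/1824.6 = -0.929957…
%ΔIncome = (47380 − 63900)/[( 63900 + 47380)/2] = -16520/55640 = -0.296908…
E_income = (-1696.8/1824.6) / (-16520/55640) = 3.1321…
E_income > 1 ⇒ normal good, luxury.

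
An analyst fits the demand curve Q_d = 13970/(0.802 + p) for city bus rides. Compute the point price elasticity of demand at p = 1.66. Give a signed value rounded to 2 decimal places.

dQ_d/dp = −13970/(0.802 + p)² = -2304.73. At p = 1.66, Q_d = 5674.25.
Ed = (dQ_d/dp)·(p/Q_d) = (-2304.73) × (1.66/5674.25) = -0.6742…

-0.67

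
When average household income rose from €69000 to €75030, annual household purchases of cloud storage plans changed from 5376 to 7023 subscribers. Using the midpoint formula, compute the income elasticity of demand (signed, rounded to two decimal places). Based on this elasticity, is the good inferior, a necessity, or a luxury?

%ΔQ = (7023 − 5376)/[( 5376 + 7023)/2] = 1647/6199.5 = 0.265666…
%ΔIncome = (75030 − 69000)/[( 69000 + 75030)/2] = 6030/72015 = 0.083732…
E_income = (1647/6199.5) / (6030/72015) = 3.1727…
E_income > 1 ⇒ normal good, luxury.

3.17; luxury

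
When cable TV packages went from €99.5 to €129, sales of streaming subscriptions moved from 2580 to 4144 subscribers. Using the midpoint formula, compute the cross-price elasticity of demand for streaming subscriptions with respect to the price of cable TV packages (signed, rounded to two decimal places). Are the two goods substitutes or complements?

%ΔQ_{streaming subscriptions} = (4144 − 2580)/avg = 1564/3362 = 0.465199…
%ΔP_{cable TV packages} = (129 − 99.5)/avg = 29.5/114.25 = 0.258205…
E_cross = (1564/3362) / (29.5/114.25) = 1.8016…
E_cross > 0 ⇒ the goods are substitutes.

1.80; substitutes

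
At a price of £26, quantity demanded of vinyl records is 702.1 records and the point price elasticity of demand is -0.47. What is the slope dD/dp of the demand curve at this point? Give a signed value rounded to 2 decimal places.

Ed = (dD/dp)·(p/D) ⇒ dD/dp = Ed·D/p = (-0.47)·702.1/26 = -12.6918…

-12.69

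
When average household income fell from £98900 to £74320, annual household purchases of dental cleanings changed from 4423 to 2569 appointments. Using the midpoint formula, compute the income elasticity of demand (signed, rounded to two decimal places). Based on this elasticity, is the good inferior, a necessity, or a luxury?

1.87; luxury

%ΔQ = (2569 − 4423)/[( 4423 + 2569)/2] = -1854/3496 = -0.530320…
%ΔIncome = (74320 − 98900)/[( 98900 + 74320)/2] = -24580/86610 = -0.283800…
E_income = (-1854/3496) / (-24580/86610) = 1.8686…
E_income > 1 ⇒ normal good, luxury.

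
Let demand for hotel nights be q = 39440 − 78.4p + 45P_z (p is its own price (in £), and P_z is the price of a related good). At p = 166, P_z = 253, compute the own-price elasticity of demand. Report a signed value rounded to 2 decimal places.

-0.34

At the given values, q = 39440 − 78.4(166) + 45(253) = 37810.6.
∂q/∂p = −78.4.
E = (-78.4) × (166/37810.6) = -0.3441…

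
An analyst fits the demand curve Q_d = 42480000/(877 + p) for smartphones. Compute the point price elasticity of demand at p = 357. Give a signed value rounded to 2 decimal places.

dQ_d/dp = −42480000/(877 + p)² = -27.8968. At p = 357, Q_d = 34424.6.
Ed = (dQ_d/dp)·(p/Q_d) = (-27.8968) × (357/34424.6) = -0.2893…

-0.29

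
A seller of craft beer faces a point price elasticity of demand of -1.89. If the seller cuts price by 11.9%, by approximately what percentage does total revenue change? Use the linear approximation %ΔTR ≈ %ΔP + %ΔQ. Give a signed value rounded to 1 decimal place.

+10.6%

%ΔQ ≈ Ed × %ΔP = (-1.89) × (-11.9%) = +22.4910%
%ΔTR ≈ %ΔP + %ΔQ = (-11.9%) + (+22.4910%) = +10.5910%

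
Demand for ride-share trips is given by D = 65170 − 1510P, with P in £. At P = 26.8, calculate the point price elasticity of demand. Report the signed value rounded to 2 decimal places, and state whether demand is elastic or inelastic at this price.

-1.64; elastic

dD/dP = −1510. At P = 26.8, D = 65170 − 1510(26.8) = 24702.
Ed = (dD/dP)·(P/D) = −1510 × (26.8/24702) = -1.6382…
|Ed| = 1.64 > 1, so demand is elastic.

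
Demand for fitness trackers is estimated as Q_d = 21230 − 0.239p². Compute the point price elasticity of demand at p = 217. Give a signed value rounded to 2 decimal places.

-2.26

dQ_d/dp = −2·0.239·p = -103.726. At p = 217, Q_d = 9975.729.
Ed = (dQ_d/dp)·(p/Q_d) = (-103.726) × (217/9975.729) = -2.2563…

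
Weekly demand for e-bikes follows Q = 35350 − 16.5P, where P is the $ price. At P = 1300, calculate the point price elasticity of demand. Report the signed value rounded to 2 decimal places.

dQ/dP = −16.5. At P = 1300, Q = 35350 − 16.5(1300) = 13900.
Ed = (dQ/dP)·(P/Q) = −16.5 × (1300/13900) = -1.5431…

-1.54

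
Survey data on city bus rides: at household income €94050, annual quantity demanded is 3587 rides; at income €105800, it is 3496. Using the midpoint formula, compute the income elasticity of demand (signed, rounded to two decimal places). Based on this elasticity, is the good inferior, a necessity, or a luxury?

%ΔQ = (3496 − 3587)/[( 3587 + 3496)/2] = -91/3541.5 = -0.025695…
%ΔIncome = (105800 − 94050)/[( 94050 + 105800)/2] = 11750/99925 = 0.117588…
E_income = (-91/3541.5) / (11750/99925) = -0.2185…
E_income < 0 ⇒ inferior good.

-0.22; inferior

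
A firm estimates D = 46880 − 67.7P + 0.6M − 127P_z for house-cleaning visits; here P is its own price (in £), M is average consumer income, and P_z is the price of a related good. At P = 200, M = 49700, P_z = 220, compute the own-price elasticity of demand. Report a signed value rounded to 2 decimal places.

At the given values, D = 46880 − 67.7(200) + 0.6(49700) − 127(220) = 35220.
∂D/∂P = −67.7.
E = (-67.7) × (200/35220) = -0.3844…

-0.38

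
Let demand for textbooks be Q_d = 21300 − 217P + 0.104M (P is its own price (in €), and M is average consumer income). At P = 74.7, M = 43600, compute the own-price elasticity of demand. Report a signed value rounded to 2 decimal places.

At the given values, Q_d = 21300 − 217(74.7) + 0.104(43600) = 9624.5.
∂Q_d/∂P = −217.
E = (-217) × (74.7/9624.5) = -1.6842…

-1.68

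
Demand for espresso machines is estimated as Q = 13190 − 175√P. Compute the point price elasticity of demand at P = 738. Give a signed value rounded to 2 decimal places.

-0.28

dQ/dP = −175/(2√P) = -3.22092. At P = 738, Q = 8435.92.
Ed = (dQ/dP)·(P/Q) = (-3.22092) × (738/8435.92) = -0.2817…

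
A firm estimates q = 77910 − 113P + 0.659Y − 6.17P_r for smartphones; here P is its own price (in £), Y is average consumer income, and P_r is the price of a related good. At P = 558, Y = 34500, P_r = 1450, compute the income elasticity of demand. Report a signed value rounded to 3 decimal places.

At the given values, q = 77910 − 113(558) + 0.659(34500) − 6.17(1450) = 28645.
∂q/∂Y = 0.659.
E = (0.659) × (34500/28645) = 0.79369…

0.794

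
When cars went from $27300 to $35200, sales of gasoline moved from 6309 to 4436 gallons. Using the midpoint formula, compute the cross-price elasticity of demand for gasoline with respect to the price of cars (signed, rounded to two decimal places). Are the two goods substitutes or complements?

%ΔQ_{gasoline} = (4436 − 6309)/avg = -1873/5372.5 = -0.348627…
%ΔP_{cars} = (35200 − 27300)/avg = 7900/31250 = 0.2528
E_cross = (-1873/5372.5) / (7900/31250) = -1.3790…
E_cross < 0 ⇒ the goods are complements.

-1.38; complements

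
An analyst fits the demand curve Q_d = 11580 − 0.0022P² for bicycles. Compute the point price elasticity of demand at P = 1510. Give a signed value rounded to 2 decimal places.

-1.53

dQ_d/dP = −2·0.0022·P = -6.644. At P = 1510, Q_d = 6563.78.
Ed = (dQ_d/dP)·(P/Q_d) = (-6.644) × (1510/6563.78) = -1.5284…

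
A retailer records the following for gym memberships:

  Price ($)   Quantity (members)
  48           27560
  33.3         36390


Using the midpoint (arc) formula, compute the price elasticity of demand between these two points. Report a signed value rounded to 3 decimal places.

%ΔQ = (36390 − 27560) / [(27560 + 36390)/2] = 8830/31975 = 0.276153…
%ΔP = (33.3 − 48) / [(48 + 33.3)/2] = -14.7/40.65 = -0.361623…
Arc Ed = %ΔQ / %ΔP = (8830/31975) / (-14.7/40.65) = -0.76364…

-0.764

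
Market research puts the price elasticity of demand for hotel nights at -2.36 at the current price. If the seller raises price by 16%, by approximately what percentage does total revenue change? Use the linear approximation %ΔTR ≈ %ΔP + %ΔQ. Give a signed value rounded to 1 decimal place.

%ΔQ ≈ Ed × %ΔP = (-2.36) × (+16%) = -37.7600%
%ΔTR ≈ %ΔP + %ΔQ = (+16%) + (-37.7600%) = -21.7600%

-21.8%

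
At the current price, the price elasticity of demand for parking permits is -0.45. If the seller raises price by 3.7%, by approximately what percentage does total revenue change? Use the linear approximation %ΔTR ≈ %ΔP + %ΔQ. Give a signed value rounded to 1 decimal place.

%ΔQ ≈ Ed × %ΔP = (-0.45) × (+3.7%) = -1.6650%
%ΔTR ≈ %ΔP + %ΔQ = (+3.7%) + (-1.6650%) = +2.0350%

+2.0%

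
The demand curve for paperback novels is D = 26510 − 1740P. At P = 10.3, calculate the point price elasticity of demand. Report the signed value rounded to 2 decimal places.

-2.09

dD/dP = −1740. At P = 10.3, D = 26510 − 1740(10.3) = 8588.
Ed = (dD/dP)·(P/D) = −1740 × (10.3/8588) = -2.0868…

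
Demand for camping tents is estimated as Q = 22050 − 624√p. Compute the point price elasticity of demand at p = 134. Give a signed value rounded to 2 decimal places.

dQ/dp = −624/(2√p) = -26.9527. At p = 134, Q = 14826.7.
Ed = (dQ/dp)·(p/Q) = (-26.9527) × (134/14826.7) = -0.2435…

-0.24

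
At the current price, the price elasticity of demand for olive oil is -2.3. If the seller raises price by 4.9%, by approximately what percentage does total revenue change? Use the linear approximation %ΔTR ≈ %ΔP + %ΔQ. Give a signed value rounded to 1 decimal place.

-6.4%

%ΔQ ≈ Ed × %ΔP = (-2.3) × (+4.9%) = -11.2700%
%ΔTR ≈ %ΔP + %ΔQ = (+4.9%) + (-11.2700%) = -6.3700%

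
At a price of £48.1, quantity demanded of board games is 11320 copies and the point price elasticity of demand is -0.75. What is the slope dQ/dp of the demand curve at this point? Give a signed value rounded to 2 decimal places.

-176.51

Ed = (dQ/dp)·(p/Q) ⇒ dQ/dp = Ed·Q/p = (-0.75)·11320/48.1 = -176.5072…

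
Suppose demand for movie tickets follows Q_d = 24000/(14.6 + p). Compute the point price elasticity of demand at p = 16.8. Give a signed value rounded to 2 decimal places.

dQ_d/dp = −24000/(14.6 + p)² = -24.3418. At p = 16.8, Q_d = 764.331.
Ed = (dQ_d/dp)·(p/Q_d) = (-24.3418) × (16.8/764.331) = -0.5350…

-0.54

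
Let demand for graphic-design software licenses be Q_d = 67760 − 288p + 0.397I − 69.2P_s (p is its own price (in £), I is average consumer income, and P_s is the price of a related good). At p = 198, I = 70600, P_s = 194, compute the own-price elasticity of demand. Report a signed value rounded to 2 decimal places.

-2.25

At the given values, Q_d = 67760 − 288(198) + 0.397(70600) − 69.2(194) = 25339.4.
∂Q_d/∂p = −288.
E = (-288) × (198/25339.4) = -2.2504…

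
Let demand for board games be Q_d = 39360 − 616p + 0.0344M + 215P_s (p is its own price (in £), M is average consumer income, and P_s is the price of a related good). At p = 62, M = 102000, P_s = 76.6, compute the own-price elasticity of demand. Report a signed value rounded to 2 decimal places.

At the given values, Q_d = 39360 − 616(62) + 0.0344(102000) + 215(76.6) = 21145.8.
∂Q_d/∂p = −616.
E = (-616) × (62/21145.8) = -1.8061…

-1.81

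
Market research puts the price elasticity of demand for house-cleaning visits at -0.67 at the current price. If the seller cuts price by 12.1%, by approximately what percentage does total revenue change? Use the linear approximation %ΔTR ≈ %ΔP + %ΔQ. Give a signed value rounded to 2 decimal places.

%ΔQ ≈ Ed × %ΔP = (-0.67) × (-12.1%) = +8.1070%
%ΔTR ≈ %ΔP + %ΔQ = (-12.1%) + (+8.1070%) = -3.9930%

-3.99%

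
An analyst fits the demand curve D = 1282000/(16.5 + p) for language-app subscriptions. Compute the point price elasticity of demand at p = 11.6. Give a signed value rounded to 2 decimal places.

-0.41

dD/dp = −1282000/(16.5 + p)² = -1623.59. At p = 11.6, D = 45622.8.
Ed = (dD/dp)·(p/D) = (-1623.59) × (11.6/45622.8) = -0.4128…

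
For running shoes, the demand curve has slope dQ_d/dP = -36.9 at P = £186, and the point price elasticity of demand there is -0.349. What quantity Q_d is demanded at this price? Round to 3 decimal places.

Ed = (dQ_d/dP)·(P/Q_d) ⇒ Q_d = (dQ_d/dP)·P/Ed = (-36.9)·186/(-0.349) = 19665.90257…

19665.903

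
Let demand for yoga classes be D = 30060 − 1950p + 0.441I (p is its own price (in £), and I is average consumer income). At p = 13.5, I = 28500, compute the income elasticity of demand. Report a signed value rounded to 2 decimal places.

0.77

At the given values, D = 30060 − 1950(13.5) + 0.441(28500) = 16303.5.
∂D/∂I = 0.441.
E = (0.441) × (28500/16303.5) = 0.7709…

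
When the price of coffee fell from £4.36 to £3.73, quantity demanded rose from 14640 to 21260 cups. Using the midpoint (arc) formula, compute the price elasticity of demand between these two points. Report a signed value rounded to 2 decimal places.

-2.37

%ΔQ = (21260 − 14640) / [(14640 + 21260)/2] = 6620/17950 = 0.368802…
%ΔP = (3.73 − 4.36) / [(4.36 + 3.73)/2] = -0.63/4.045 = -0.155747…
Arc Ed = %ΔQ / %ΔP = (6620/17950) / (-0.63/4.045) = -2.3679…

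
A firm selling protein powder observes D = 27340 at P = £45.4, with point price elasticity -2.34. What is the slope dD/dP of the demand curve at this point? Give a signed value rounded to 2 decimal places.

Ed = (dD/dP)·(P/D) ⇒ dD/dP = Ed·D/P = (-2.34)·27340/45.4 = -1409.1541…

-1409.15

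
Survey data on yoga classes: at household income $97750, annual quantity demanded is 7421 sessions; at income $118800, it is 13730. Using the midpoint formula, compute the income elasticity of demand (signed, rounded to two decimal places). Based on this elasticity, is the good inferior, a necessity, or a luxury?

3.07; luxury

%ΔQ = (13730 − 7421)/[( 7421 + 13730)/2] = 6309/10575.5 = 0.596567…
%ΔIncome = (118800 − 97750)/[( 97750 + 118800)/2] = 21050/108275 = 0.194412…
E_income = (6309/10575.5) / (21050/108275) = 3.0685…
E_income > 1 ⇒ normal good, luxury.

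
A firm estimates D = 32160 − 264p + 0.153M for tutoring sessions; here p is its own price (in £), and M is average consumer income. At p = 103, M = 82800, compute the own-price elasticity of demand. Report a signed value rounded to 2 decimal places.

At the given values, D = 32160 − 264(103) + 0.153(82800) = 17636.4.
∂D/∂p = −264.
E = (-264) × (103/17636.4) = -1.5418…

-1.54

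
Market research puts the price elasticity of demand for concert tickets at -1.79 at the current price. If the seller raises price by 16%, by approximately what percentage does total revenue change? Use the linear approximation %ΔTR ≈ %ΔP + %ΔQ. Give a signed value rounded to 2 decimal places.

%ΔQ ≈ Ed × %ΔP = (-1.79) × (+16%) = -28.6400%
%ΔTR ≈ %ΔP + %ΔQ = (+16%) + (-28.6400%) = -12.6400%

-12.64%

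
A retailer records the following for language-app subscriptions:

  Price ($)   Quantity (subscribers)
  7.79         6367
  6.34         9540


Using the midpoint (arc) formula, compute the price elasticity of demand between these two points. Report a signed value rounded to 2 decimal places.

-1.94

%ΔQ = (9540 − 6367) / [(6367 + 9540)/2] = 3173/7953.5 = 0.398943…
%ΔP = (6.34 − 7.79) / [(7.79 + 6.34)/2] = -1.45/7.065 = -0.205237…
Arc Ed = %ΔQ / %ΔP = (3173/7953.5) / (-1.45/7.065) = -1.9438…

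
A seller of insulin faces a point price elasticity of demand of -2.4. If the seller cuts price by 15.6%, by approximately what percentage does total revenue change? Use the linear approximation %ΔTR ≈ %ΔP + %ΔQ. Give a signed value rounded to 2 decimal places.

+21.84%

%ΔQ ≈ Ed × %ΔP = (-2.4) × (-15.6%) = +37.4400%
%ΔTR ≈ %ΔP + %ΔQ = (-15.6%) + (+37.4400%) = +21.8400%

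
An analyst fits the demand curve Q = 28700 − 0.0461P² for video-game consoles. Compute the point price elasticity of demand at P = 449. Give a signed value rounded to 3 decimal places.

dQ/dP = −2·0.0461·P = -41.3978. At P = 449, Q = 19406.1939.
Ed = (dQ/dP)·(P/Q) = (-41.3978) × (449/19406.1939) = -0.95781…

-0.958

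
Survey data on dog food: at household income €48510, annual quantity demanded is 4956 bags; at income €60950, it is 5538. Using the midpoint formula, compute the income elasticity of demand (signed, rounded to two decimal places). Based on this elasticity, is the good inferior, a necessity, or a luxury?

0.49; necessity

%ΔQ = (5538 − 4956)/[( 4956 + 5538)/2] = 582/5247 = 0.110920…
%ΔIncome = (60950 − 48510)/[( 48510 + 60950)/2] = 12440/54730 = 0.227297…
E_income = (582/5247) / (12440/54730) = 0.4879…
0 < E_income < 1 ⇒ normal good, necessity.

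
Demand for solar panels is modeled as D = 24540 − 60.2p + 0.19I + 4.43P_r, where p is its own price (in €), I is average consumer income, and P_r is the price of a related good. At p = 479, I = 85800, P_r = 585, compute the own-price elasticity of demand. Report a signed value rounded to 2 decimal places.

At the given values, D = 24540 − 60.2(479) + 0.19(85800) + 4.43(585) = 14597.75.
∂D/∂p = −60.2.
E = (-60.2) × (479/14597.75) = -1.9753…

-1.98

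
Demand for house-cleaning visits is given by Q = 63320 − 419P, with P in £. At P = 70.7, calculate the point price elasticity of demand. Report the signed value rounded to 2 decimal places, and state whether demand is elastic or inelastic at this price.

dQ/dP = −419. At P = 70.7, Q = 63320 − 419(70.7) = 33696.7.
Ed = (dQ/dP)·(P/Q) = −419 × (70.7/33696.7) = -0.8791…
|Ed| = 0.88 < 1, so demand is inelastic.

-0.88; inelastic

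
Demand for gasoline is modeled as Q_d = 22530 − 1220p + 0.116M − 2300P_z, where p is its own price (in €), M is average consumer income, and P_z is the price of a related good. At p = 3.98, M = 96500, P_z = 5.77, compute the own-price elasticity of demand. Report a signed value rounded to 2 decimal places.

At the given values, Q_d = 22530 − 1220(3.98) + 0.116(96500) − 2300(5.77) = 15597.4.
∂Q_d/∂p = −1220.
E = (-1220) × (3.98/15597.4) = -0.3113…

-0.31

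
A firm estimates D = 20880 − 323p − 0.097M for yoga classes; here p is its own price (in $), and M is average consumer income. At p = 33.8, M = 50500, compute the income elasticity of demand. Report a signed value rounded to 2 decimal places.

At the given values, D = 20880 − 323(33.8) − 0.097(50500) = 5064.1.
∂D/∂M = -0.097.
E = (-0.097) × (50500/5064.1) = -0.9672…

-0.97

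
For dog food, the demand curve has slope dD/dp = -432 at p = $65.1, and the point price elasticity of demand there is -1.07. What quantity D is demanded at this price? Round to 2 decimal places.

26283.36

Ed = (dD/dp)·(p/D) ⇒ D = (dD/dp)·p/Ed = (-432)·65.1/(-1.07) = 26283.3644…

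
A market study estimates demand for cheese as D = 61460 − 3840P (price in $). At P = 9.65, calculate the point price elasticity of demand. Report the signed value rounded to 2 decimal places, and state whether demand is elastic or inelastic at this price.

-1.52; elastic

dD/dP = −3840. At P = 9.65, D = 61460 − 3840(9.65) = 24404.
Ed = (dD/dP)·(P/D) = −3840 × (9.65/24404) = -1.5184…
|Ed| = 1.52 > 1, so demand is elastic.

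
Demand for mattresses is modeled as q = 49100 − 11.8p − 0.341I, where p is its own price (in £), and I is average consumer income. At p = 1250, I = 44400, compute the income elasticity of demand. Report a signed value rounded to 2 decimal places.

-0.79

At the given values, q = 49100 − 11.8(1250) − 0.341(44400) = 19209.6.
∂q/∂I = -0.341.
E = (-0.341) × (44400/19209.6) = -0.7881…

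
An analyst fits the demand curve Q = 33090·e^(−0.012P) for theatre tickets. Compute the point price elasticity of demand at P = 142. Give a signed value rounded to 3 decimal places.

-1.704

dQ/dP = −0.012·Q = -72.2504. At P = 142, Q = 6020.87.
Ed = (dQ/dP)·(P/Q) = (-72.2504) × (142/6020.87) = -1.704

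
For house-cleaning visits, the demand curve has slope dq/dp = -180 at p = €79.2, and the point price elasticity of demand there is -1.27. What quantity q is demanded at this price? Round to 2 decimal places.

Ed = (dq/dp)·(p/q) ⇒ q = (dq/dp)·p/Ed = (-180)·79.2/(-1.27) = 11225.1968…

11225.20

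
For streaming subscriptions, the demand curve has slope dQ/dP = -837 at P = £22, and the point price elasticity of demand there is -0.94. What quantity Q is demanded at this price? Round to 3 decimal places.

19589.362

Ed = (dQ/dP)·(P/Q) ⇒ Q = (dQ/dP)·P/Ed = (-837)·22/(-0.94) = 19589.36170…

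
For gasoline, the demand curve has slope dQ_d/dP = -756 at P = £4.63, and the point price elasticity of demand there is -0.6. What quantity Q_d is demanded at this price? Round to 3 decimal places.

5833.800

Ed = (dQ_d/dP)·(P/Q_d) ⇒ Q_d = (dQ_d/dP)·P/Ed = (-756)·4.63/(-0.6) = 5833.8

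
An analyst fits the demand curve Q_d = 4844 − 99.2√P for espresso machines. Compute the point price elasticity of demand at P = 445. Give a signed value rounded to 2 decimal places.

dQ_d/dP = −99.2/(2√P) = -2.35127. At P = 445, Q_d = 2751.37.
Ed = (dQ_d/dP)·(P/Q_d) = (-2.35127) × (445/2751.37) = -0.3802…

-0.38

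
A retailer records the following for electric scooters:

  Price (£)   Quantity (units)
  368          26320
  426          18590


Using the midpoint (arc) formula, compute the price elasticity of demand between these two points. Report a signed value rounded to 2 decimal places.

%ΔQ = (18590 − 26320) / [(26320 + 18590)/2] = -7730/22455 = -0.344244…
%ΔP = (426 − 368) / [(368 + 426)/2] = 58/397 = 0.146095…
Arc Ed = %ΔQ / %ΔP = (-7730/22455) / (58/397) = -2.3562…

-2.36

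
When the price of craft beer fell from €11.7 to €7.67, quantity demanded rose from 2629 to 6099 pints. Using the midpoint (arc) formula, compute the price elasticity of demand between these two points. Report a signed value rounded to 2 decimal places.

%ΔQ = (6099 − 2629) / [(2629 + 6099)/2] = 3470/4364 = 0.795142…
%ΔP = (7.67 − 11.7) / [(11.7 + 7.67)/2] = -4.03/9.685 = -0.416107…
Arc Ed = %ΔQ / %ΔP = (3470/4364) / (-4.03/9.685) = -1.9109…

-1.91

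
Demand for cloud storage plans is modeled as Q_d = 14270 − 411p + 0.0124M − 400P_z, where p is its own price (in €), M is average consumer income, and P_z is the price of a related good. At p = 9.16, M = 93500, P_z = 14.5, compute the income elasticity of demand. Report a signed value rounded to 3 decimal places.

At the given values, Q_d = 14270 − 411(9.16) + 0.0124(93500) − 400(14.5) = 5864.64.
∂Q_d/∂M = 0.0124.
E = (0.0124) × (93500/5864.64) = 0.19769…

0.198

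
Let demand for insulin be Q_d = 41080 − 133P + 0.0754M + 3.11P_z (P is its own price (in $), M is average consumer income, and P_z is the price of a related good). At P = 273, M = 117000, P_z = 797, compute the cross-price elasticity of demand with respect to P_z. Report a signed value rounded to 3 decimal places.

0.154

At the given values, Q_d = 41080 − 133(273) + 0.0754(117000) + 3.11(797) = 16071.47.
∂Q_d/∂P_z = 3.11.
E = (3.11) × (797/16071.47) = 0.15422…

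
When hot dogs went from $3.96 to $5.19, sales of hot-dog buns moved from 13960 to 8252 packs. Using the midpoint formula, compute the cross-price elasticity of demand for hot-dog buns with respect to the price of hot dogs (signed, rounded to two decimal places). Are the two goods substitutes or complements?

%ΔQ_{hot-dog buns} = (8252 − 13960)/avg = -5708/11106 = -0.513956…
%ΔP_{hot dogs} = (5.19 − 3.96)/avg = 1.23/4.575 = 0.268852…
E_cross = (-5708/11106) / (1.23/4.575) = -1.9116…
E_cross < 0 ⇒ the goods are complements.

-1.91; complements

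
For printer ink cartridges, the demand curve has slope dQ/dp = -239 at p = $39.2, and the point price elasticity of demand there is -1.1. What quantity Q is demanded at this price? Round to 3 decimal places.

8517.091

Ed = (dQ/dp)·(p/Q) ⇒ Q = (dQ/dp)·p/Ed = (-239)·39.2/(-1.1) = 8517.09090…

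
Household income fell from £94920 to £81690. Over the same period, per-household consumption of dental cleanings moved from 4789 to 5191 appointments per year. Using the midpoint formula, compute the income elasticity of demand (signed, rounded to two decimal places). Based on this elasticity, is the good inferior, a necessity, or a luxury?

%ΔQ = (5191 − 4789)/[( 4789 + 5191)/2] = 402/4990 = 0.080561…
%ΔIncome = (81690 − 94920)/[( 94920 + 81690)/2] = -13230/88305 = -0.149821…
E_income = (402/4990) / (-13230/88305) = -0.5377…
E_income < 0 ⇒ inferior good.

-0.54; inferior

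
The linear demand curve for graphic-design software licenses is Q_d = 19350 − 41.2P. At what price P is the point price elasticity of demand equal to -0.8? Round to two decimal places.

208.74

Ed = −41.2P/(19350 − 41.2P). Set this equal to -0.8:
41.2P = 0.8·(19350 − 41.2P) ⇒ 41.2P(1 + 0.8) = 0.8·19350
P = 0.8·19350 / (41.2·1.8) = 208.7378…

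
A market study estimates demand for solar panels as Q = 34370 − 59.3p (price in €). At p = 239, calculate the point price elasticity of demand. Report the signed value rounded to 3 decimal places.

-0.702

dQ/dp = −59.3. At p = 239, Q = 34370 − 59.3(239) = 20197.3.
Ed = (dQ/dp)·(p/Q) = −59.3 × (239/20197.3) = -0.70171…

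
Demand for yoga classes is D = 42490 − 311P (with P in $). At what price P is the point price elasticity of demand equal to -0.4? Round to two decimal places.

Ed = −311P/(42490 − 311P). Set this equal to -0.4:
311P = 0.4·(42490 − 311P) ⇒ 311P(1 + 0.4) = 0.4·42490
P = 0.4·42490 / (311·1.4) = 39.0353…

39.04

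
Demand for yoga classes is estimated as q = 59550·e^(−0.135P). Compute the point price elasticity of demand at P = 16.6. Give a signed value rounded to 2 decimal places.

-2.24

dq/dP = −0.135·q = -854.991. At P = 16.6, q = 6333.27.
Ed = (dq/dP)·(P/q) = (-854.991) × (16.6/6333.27) = -2.241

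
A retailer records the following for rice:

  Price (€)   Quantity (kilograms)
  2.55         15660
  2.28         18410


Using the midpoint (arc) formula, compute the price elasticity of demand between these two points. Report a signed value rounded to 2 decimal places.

%ΔQ = (18410 − 15660) / [(15660 + 18410)/2] = 2750/17035 = 0.161432…
%ΔP = (2.28 − 2.55) / [(2.55 + 2.28)/2] = -0.27/2.415 = -0.111801…
Arc Ed = %ΔQ / %ΔP = (2750/17035) / (-0.27/2.415) = -1.4439…

-1.44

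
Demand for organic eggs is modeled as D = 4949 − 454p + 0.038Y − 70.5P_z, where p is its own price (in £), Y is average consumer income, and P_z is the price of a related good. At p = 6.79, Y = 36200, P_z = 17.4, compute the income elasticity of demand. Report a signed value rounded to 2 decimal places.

0.68

At the given values, D = 4949 − 454(6.79) + 0.038(36200) − 70.5(17.4) = 2015.24.
∂D/∂Y = 0.038.
E = (0.038) × (36200/2015.24) = 0.6825…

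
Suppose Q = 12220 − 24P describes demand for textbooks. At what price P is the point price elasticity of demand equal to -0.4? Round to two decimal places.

Ed = −24P/(12220 − 24P). Set this equal to -0.4:
24P = 0.4·(12220 − 24P) ⇒ 24P(1 + 0.4) = 0.4·12220
P = 0.4·12220 / (24·1.4) = 145.4761…

145.48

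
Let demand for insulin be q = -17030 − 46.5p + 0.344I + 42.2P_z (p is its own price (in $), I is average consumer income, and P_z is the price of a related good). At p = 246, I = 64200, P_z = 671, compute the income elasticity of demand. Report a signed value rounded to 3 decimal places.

At the given values, q = -17030 − 46.5(246) + 0.344(64200) + 42.2(671) = 21932.
∂q/∂I = 0.344.
E = (0.344) × (64200/21932) = 1.00696…

1.007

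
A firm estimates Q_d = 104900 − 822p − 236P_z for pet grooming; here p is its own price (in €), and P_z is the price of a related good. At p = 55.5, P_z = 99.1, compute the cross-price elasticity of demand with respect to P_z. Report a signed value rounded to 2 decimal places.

At the given values, Q_d = 104900 − 822(55.5) − 236(99.1) = 35891.4.
∂Q_d/∂P_z = -236.
E = (-236) × (99.1/35891.4) = -0.6516…

-0.65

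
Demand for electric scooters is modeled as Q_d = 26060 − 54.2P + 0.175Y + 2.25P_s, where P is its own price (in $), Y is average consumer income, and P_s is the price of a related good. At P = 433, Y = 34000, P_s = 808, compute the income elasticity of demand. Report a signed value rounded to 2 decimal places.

0.57

At the given values, Q_d = 26060 − 54.2(433) + 0.175(34000) + 2.25(808) = 10359.4.
∂Q_d/∂Y = 0.175.
E = (0.175) × (34000/10359.4) = 0.5743…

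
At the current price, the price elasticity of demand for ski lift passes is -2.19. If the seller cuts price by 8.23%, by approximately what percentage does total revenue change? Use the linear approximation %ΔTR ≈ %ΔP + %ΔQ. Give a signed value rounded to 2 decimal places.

+9.79%

%ΔQ ≈ Ed × %ΔP = (-2.19) × (-8.23%) = +18.0237%
%ΔTR ≈ %ΔP + %ΔQ = (-8.23%) + (+18.0237%) = +9.7937%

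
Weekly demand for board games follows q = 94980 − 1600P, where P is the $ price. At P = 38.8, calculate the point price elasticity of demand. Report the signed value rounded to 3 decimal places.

dq/dP = −1600. At P = 38.8, q = 94980 − 1600(38.8) = 32900.
Ed = (dq/dP)·(P/q) = −1600 × (38.8/32900) = -1.88693…

-1.887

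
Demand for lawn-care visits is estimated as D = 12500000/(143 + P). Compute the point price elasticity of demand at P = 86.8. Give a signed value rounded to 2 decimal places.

-0.38

dD/dP = −12500000/(143 + P)² = -236.706. At P = 86.8, D = 54395.1.
Ed = (dD/dP)·(P/D) = (-236.706) × (86.8/54395.1) = -0.3777…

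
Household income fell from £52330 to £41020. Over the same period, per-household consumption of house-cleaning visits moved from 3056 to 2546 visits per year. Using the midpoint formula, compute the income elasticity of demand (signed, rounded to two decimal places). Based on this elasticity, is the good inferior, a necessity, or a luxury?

0.75; necessity

%ΔQ = (2546 − 3056)/[( 3056 + 2546)/2] = -510/2801 = -0.182077…
%ΔIncome = (41020 − 52330)/[( 52330 + 41020)/2] = -11310/46675 = -0.242313…
E_income = (-510/2801) / (-11310/46675) = 0.7514…
0 < E_income < 1 ⇒ normal good, necessity.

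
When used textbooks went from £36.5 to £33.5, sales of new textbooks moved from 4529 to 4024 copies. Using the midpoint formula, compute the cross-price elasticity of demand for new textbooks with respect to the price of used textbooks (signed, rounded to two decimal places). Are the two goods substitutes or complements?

%ΔQ_{new textbooks} = (4024 − 4529)/avg = -505/4276.5 = -0.118087…
%ΔP_{used textbooks} = (33.5 − 36.5)/avg = -3/35 = -0.085714…
E_cross = (-505/4276.5) / (-3/35) = 1.3776…
E_cross > 0 ⇒ the goods are substitutes.

1.38; substitutes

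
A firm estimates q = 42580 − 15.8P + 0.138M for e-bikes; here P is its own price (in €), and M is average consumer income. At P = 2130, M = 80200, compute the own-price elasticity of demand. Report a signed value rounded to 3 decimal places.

-1.683

At the given values, q = 42580 − 15.8(2130) + 0.138(80200) = 19993.6.
∂q/∂P = −15.8.
E = (-15.8) × (2130/19993.6) = -1.68323…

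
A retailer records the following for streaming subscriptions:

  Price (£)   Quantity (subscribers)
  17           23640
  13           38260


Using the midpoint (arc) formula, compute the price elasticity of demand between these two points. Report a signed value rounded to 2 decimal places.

-1.77

%ΔQ = (38260 − 23640) / [(23640 + 38260)/2] = 14620/30950 = 0.472374…
%ΔP = (13 − 17) / [(17 + 13)/2] = -4/15 = -0.266666…
Arc Ed = %ΔQ / %ΔP = (14620/30950) / (-4/15) = -1.7714…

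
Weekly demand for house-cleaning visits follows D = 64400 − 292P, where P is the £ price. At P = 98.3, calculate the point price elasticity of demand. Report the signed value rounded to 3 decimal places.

dD/dP = −292. At P = 98.3, D = 64400 − 292(98.3) = 35696.4.
Ed = (dD/dP)·(P/D) = −292 × (98.3/35696.4) = -0.80410…

-0.804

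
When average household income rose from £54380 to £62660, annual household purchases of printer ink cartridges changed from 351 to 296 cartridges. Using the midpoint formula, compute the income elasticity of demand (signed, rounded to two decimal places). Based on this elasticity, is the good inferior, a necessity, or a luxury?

-1.20; inferior

%ΔQ = (296 − 351)/[( 351 + 296)/2] = -55/323.5 = -0.170015…
%ΔIncome = (62660 − 54380)/[( 54380 + 62660)/2] = 8280/58520 = 0.141490…
E_income = (-55/323.5) / (8280/58520) = -1.2016…
E_income < 0 ⇒ inferior good.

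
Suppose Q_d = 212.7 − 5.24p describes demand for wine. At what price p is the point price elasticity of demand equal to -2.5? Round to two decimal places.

28.99

Ed = −5.24p/(212.7 − 5.24p). Set this equal to -2.5:
5.24p = 2.5·(212.7 − 5.24p) ⇒ 5.24p(1 + 2.5) = 2.5·212.7
p = 2.5·212.7 / (5.24·3.5) = 28.9940…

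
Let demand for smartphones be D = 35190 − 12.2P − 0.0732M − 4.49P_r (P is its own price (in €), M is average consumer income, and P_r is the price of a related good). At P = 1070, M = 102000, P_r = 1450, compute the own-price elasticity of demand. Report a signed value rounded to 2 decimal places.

-1.60

At the given values, D = 35190 − 12.2(1070) − 0.0732(102000) − 4.49(1450) = 8159.1.
∂D/∂P = −12.2.
E = (-12.2) × (1070/8159.1) = -1.5999…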